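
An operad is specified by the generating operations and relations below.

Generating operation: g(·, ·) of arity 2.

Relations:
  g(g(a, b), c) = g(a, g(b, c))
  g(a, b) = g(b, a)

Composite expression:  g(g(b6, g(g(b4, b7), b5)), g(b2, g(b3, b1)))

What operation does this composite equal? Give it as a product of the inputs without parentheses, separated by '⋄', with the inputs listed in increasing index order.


b1 ⋄ b2 ⋄ b3 ⋄ b4 ⋄ b5 ⋄ b6 ⋄ b7

Reordering under g is free, so list the b-inputs canonically.
g(b4, b7) spells out as b4 ⋄ b7
g(g(b4, b7), b5) spells out as b4 ⋄ b7 ⋄ b5
g(b6, g(g(b4, b7), b5)) spells out as b6 ⋄ b4 ⋄ b7 ⋄ b5
g(b3, b1) spells out as b3 ⋄ b1
g(b2, g(b3, b1)) spells out as b2 ⋄ b3 ⋄ b1
g(g(b6, g(g(b4, b7), b5)), g(b2, g(b3, b1))) spells out as b6 ⋄ b4 ⋄ b7 ⋄ b5 ⋄ b2 ⋄ b3 ⋄ b1
the factors in increasing index order: b1 ⋄ b2 ⋄ b3 ⋄ b4 ⋄ b5 ⋄ b6 ⋄ b7


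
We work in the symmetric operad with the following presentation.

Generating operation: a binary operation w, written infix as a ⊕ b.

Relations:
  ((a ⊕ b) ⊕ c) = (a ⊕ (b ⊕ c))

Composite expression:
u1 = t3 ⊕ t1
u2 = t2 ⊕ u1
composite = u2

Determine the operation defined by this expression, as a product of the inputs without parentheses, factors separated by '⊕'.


Associativity of w dissolves the nesting; only the t-input order survives.
(t3 ⊕ t1) collapses to t3 ⊕ t1
(t2 ⊕ (t3 ⊕ t1)) collapses to t2 ⊕ t3 ⊕ t1

t2 ⊕ t3 ⊕ t1


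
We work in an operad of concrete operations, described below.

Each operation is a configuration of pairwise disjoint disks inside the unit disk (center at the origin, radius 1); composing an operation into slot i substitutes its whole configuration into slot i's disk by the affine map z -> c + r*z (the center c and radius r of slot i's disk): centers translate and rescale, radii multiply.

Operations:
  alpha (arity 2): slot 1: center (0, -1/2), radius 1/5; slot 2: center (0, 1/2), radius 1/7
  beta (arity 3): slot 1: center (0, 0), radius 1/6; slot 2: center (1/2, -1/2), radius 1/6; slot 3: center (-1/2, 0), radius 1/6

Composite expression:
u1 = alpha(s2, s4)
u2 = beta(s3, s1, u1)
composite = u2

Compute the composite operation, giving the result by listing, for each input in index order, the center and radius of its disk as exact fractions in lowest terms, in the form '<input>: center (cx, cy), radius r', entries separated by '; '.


Follow each s-input down from beta: c' goes to c + r*c', radius to r*r'.
tracing s3 down its 1-map path: center (0, 0), radius 1/6
tracing s1 down its 1-map path: center (1/2, -1/2), radius 1/6
tracing s2 down its 2-map path: center (-1/2, -1/12), radius 1/30
tracing s4 down its 2-map path: center (-1/2, 1/12), radius 1/42

s1: center (1/2, -1/2), radius 1/6; s2: center (-1/2, -1/12), radius 1/30; s3: center (0, 0), radius 1/6; s4: center (-1/2, 1/12), radius 1/42


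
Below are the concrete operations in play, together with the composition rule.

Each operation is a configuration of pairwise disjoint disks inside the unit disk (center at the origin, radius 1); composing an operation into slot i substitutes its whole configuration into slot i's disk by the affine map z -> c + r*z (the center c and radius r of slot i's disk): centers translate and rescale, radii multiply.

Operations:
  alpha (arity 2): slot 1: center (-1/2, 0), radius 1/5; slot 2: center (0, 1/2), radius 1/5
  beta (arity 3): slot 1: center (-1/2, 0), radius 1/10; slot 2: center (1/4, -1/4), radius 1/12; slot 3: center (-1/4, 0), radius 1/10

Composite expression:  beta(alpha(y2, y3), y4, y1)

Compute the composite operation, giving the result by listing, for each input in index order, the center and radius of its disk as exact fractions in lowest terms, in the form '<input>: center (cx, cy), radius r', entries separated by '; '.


y1: center (-1/4, 0), radius 1/10; y2: center (-11/20, 0), radius 1/50; y3: center (-1/2, 1/20), radius 1/50; y4: center (1/4, -1/4), radius 1/12


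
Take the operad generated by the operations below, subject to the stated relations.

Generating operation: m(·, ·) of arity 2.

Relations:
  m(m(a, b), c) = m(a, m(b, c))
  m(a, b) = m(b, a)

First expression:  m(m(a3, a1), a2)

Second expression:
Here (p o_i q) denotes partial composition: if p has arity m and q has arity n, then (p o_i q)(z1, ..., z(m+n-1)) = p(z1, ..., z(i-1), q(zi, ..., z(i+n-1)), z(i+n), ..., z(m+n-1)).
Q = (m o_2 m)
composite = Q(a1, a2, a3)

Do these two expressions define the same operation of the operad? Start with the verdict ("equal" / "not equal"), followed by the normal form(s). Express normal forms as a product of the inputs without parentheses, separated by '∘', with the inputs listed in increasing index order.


The first expression reduces to a1 ∘ a2 ∘ a3
The second expression reduces to a1 ∘ a2 ∘ a3
One common form — equal.

equal; the common form is a1 ∘ a2 ∘ a3


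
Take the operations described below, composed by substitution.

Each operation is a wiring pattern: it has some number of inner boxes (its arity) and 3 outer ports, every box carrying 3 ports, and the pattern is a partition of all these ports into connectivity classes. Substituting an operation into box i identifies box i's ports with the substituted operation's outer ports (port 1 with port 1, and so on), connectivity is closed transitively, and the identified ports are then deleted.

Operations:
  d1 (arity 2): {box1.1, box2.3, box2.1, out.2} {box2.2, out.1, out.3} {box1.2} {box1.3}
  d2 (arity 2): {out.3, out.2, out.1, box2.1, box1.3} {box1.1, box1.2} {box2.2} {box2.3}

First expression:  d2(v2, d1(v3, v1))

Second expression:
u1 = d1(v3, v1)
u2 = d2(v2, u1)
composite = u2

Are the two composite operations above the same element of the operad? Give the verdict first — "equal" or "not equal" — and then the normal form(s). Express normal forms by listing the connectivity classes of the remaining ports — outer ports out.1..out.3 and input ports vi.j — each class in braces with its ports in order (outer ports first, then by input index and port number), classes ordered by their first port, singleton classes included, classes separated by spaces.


equal; both compose to {out.1, out.2, out.3, v1.2, v2.3} {v1.1, v1.3, v3.1} {v2.1, v2.2} {v3.2} {v3.3}

The first expression reduces to {out.1, out.2, out.3, v1.2, v2.3} {v1.1, v1.3, v3.1} {v2.1, v2.2} {v3.2} {v3.3}
The second expression reduces to {out.1, out.2, out.3, v1.2, v2.3} {v1.1, v1.3, v3.1} {v2.1, v2.2} {v3.2} {v3.3}
One common form — equal.


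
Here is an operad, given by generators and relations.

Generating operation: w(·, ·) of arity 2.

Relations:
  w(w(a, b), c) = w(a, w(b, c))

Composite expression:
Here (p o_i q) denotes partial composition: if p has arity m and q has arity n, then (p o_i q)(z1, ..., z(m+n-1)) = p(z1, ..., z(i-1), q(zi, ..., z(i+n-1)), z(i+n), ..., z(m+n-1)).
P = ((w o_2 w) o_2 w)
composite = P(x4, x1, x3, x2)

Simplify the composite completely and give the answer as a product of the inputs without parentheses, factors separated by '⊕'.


x4 ⊕ x1 ⊕ x3 ⊕ x2

The w-tree's shape is irrelevant; the x-reading-order decides.
w(x1, x3) unparenthesizes to x1 ⊕ x3
w(w(x1, x3), x2) unparenthesizes to x1 ⊕ x3 ⊕ x2
w(x4, w(w(x1, x3), x2)) unparenthesizes to x4 ⊕ x1 ⊕ x3 ⊕ x2


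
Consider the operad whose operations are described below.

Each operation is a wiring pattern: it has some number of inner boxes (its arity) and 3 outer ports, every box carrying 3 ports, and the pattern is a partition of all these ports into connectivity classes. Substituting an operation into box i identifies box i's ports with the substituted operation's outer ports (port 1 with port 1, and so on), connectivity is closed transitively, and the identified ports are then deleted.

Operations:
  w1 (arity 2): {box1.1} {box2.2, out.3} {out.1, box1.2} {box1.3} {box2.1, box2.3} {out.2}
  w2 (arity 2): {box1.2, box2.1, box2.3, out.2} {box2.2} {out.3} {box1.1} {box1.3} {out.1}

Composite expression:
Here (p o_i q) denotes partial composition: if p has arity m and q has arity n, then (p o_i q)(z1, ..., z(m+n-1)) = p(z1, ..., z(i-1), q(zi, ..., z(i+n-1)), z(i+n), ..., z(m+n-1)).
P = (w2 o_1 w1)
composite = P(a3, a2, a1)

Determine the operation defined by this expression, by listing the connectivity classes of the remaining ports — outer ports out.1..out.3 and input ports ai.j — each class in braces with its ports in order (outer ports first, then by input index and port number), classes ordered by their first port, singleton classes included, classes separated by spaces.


Treat the ports identified at w2 as solder joints: merge, then drop.
through w1, on inputs (a3, a2): {out.1, a3.2} {out.2} {out.3, a2.2} {a2.1, a2.3} {a3.1} {a3.3} (out.j = stage outer ports)
through w2, on inputs (a3, a2, a1): {out.1} {out.2, a1.1, a1.3} {out.3} {a1.2} {a2.1, a2.3} {a2.2} {a3.1} {a3.2} {a3.3} (out.j = stage outer ports)

{out.1} {out.2, a1.1, a1.3} {out.3} {a1.2} {a2.1, a2.3} {a2.2} {a3.1} {a3.2} {a3.3}


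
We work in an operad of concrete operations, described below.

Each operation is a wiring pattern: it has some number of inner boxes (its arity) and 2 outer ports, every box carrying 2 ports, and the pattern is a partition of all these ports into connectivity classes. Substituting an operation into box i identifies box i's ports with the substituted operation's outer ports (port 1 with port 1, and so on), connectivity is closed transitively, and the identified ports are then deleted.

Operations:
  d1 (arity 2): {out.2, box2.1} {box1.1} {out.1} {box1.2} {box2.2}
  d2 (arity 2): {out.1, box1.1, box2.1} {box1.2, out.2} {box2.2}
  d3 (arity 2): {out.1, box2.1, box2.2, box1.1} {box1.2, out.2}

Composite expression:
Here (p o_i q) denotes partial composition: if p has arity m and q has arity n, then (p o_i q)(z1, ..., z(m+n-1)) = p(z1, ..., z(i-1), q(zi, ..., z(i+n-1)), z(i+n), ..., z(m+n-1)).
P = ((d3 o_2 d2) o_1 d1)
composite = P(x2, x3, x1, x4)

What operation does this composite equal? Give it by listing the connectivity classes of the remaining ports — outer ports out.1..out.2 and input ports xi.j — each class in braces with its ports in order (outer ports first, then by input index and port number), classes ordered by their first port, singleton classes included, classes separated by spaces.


{out.1, x1.1, x1.2, x4.1} {out.2, x3.1} {x2.1} {x2.2} {x3.2} {x4.2}

Reachability decides: close wires over d3-identified ports.
the subtree at d1 composes to {out.1} {out.2, x3.1} {x2.1} {x2.2} {x3.2} on (x2, x3); out.j = own outer ports
the subtree at d2 composes to {out.1, x1.1, x4.1} {out.2, x1.2} {x4.2} on (x1, x4); out.j = own outer ports
the subtree at d3 composes to {out.1, x1.1, x1.2, x4.1} {out.2, x3.1} {x2.1} {x2.2} {x3.2} {x4.2} on (x2, x3, x1, x4); out.j = own outer ports


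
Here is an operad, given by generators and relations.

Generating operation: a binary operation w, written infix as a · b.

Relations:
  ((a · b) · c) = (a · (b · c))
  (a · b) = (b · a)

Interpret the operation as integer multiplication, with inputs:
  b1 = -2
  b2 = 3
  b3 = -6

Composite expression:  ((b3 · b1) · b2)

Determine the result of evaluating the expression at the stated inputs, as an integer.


36


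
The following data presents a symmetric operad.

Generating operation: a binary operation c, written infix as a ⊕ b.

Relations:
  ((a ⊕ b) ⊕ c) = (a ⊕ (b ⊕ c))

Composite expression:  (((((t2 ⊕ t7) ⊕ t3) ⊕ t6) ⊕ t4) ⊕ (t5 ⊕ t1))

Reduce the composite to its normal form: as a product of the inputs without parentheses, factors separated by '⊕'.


The c-tree's shape is irrelevant; the t-reading-order decides.
(t2 ⊕ t7) unparenthesizes to t2 ⊕ t7
((t2 ⊕ t7) ⊕ t3) unparenthesizes to t2 ⊕ t7 ⊕ t3
(((t2 ⊕ t7) ⊕ t3) ⊕ t6) unparenthesizes to t2 ⊕ t7 ⊕ t3 ⊕ t6
((((t2 ⊕ t7) ⊕ t3) ⊕ t6) ⊕ t4) unparenthesizes to t2 ⊕ t7 ⊕ t3 ⊕ t6 ⊕ t4
(t5 ⊕ t1) unparenthesizes to t5 ⊕ t1
(((((t2 ⊕ t7) ⊕ t3) ⊕ t6) ⊕ t4) ⊕ (t5 ⊕ t1)) unparenthesizes to t2 ⊕ t7 ⊕ t3 ⊕ t6 ⊕ t4 ⊕ t5 ⊕ t1

t2 ⊕ t7 ⊕ t3 ⊕ t6 ⊕ t4 ⊕ t5 ⊕ t1


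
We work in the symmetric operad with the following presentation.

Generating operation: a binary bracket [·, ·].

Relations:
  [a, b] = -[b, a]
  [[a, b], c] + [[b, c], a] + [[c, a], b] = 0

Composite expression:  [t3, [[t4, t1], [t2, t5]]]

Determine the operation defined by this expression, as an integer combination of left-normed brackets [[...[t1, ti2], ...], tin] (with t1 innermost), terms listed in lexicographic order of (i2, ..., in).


[[[[t1, t4], t2], t5], t3] - [[[[t1, t4], t5], t2], t3]


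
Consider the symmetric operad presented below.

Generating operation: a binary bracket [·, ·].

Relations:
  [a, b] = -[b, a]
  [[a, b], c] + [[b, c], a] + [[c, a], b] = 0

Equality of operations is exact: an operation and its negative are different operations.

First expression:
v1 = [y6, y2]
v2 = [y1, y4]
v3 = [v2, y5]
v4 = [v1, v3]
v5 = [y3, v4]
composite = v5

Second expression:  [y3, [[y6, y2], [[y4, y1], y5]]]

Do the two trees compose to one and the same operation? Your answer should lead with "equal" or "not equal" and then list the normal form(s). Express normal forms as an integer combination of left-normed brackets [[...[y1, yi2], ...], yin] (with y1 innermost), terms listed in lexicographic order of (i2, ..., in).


not equal; first: -[[[[[y1, y4], y5], y2], y6], y3] + [[[[[y1, y4], y5], y6], y2], y3]; second: [[[[[y1, y4], y5], y2], y6], y3] - [[[[[y1, y4], y5], y6], y2], y3]

The first expression, normalized: -[[[[[y1, y4], y5], y2], y6], y3] + [[[[[y1, y4], y5], y6], y2], y3]
The second expression, normalized: [[[[[y1, y4], y5], y2], y6], y3] - [[[[[y1, y4], y5], y6], y2], y3]
Different reductions; not equal.


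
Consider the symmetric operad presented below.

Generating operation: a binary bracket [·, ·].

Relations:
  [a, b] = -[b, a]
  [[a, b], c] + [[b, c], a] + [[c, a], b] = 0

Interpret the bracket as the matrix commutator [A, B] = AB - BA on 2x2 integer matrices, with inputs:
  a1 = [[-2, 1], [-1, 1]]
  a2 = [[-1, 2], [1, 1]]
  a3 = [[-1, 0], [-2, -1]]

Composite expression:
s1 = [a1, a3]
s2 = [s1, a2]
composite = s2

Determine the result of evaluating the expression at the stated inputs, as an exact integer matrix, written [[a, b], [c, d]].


[a1, a3] = [[-2, 0], [-6, 2]]
[[a1, a3], a2] = [[12, -8], [16, -12]]

[[12, -8], [16, -12]]


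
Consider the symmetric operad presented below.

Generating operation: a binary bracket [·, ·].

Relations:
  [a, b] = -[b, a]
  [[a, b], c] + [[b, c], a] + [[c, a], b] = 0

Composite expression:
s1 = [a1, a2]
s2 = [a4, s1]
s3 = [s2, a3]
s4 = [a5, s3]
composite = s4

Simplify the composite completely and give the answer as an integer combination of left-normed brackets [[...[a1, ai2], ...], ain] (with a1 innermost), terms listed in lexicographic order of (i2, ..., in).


[[[[a1, a2], a4], a3], a5]


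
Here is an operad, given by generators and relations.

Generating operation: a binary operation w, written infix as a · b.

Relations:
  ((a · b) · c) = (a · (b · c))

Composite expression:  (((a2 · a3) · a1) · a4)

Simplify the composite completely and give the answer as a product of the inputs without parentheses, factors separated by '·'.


a2 · a3 · a1 · a4

Under associativity of w, the answer is the a's in reading order.
(a2 · a3) spells out as a2 · a3
((a2 · a3) · a1) spells out as a2 · a3 · a1
(((a2 · a3) · a1) · a4) spells out as a2 · a3 · a1 · a4


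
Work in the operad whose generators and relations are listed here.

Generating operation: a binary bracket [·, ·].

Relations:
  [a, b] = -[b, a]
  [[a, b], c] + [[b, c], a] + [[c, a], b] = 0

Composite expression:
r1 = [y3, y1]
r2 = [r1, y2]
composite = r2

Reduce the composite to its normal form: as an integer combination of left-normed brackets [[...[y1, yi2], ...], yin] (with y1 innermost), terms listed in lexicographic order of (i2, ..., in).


Left-normed coefficients sit on the y1-initial expansion words.
Composite bracket: [[y3, y1], y2]
Under [a, b] = ab - ba we get 4 signed associative words (2^2 = 4).
The y1-initial words carry the normal form:
  from y1y3y2, sign -1: term -[[y1, y3], y2]

-[[y1, y3], y2]


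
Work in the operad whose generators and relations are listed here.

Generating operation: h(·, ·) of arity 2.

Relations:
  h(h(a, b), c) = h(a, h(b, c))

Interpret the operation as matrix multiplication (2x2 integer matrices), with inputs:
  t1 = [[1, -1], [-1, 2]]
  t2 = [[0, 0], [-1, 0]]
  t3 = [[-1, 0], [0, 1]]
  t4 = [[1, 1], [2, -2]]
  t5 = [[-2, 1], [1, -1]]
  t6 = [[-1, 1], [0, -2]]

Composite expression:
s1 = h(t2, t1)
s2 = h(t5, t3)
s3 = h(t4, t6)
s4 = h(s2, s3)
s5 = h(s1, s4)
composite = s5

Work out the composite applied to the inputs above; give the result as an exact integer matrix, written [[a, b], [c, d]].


[[0, 0], [7, -9]]

h(t2, t1) = [[0, 0], [-1, 1]]
h(t5, t3) = [[2, 1], [-1, -1]]
h(t4, t6) = [[-1, -1], [-2, 6]]
h(h(t5, t3), h(t4, t6)) = [[-4, 4], [3, -5]]
h(h(t2, t1), h(h(t5, t3), h(t4, t6))) = [[0, 0], [7, -9]]


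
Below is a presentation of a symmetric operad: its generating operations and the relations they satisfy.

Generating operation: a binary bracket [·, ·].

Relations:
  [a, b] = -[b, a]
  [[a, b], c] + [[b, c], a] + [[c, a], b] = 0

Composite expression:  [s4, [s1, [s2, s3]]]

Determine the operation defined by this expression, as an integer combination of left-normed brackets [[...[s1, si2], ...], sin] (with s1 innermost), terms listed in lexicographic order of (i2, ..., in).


Skip Jacobi rewriting: expand, keep s1-initial words, read off terms.
Composite bracket: [s4, [s1, [s2, s3]]]
Each bracket splits as ab - ba, giving 8 signed words (2^3 = 8).
Coefficients come from the s1-initial words:
  s1s2s3s4 appears with sign -1, giving the term -[[[s1, s2], s3], s4]
  s1s3s2s4 appears with sign +1, giving the term +[[[s1, s3], s2], s4]

-[[[s1, s2], s3], s4] + [[[s1, s3], s2], s4]


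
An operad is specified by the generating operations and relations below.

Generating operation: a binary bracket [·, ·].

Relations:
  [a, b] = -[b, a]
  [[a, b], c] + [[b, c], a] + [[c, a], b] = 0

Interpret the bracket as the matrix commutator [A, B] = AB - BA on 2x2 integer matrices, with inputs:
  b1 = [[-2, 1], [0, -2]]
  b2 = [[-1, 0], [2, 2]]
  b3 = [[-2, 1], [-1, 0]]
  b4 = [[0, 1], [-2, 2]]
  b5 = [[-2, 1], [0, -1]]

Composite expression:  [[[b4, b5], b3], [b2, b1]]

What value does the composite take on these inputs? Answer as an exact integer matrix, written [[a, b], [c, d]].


[[0, 14], [0, 0]]

[b4, b5] = [[2, -1], [2, -2]]
[[b4, b5], b3] = [[-1, 2], [0, 1]]
[b2, b1] = [[-2, -3], [0, 2]]
[[[b4, b5], b3], [b2, b1]] = [[0, 14], [0, 0]]


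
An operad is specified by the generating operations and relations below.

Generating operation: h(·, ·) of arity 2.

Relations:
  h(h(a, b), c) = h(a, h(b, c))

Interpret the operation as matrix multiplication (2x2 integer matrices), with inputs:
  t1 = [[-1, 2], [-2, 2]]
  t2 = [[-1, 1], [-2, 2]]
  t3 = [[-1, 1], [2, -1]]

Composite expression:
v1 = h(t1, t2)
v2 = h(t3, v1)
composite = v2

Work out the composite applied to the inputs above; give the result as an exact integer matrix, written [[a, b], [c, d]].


h(t1, t2) = [[-3, 3], [-2, 2]]
h(t3, h(t1, t2)) = [[1, -1], [-4, 4]]

[[1, -1], [-4, 4]]


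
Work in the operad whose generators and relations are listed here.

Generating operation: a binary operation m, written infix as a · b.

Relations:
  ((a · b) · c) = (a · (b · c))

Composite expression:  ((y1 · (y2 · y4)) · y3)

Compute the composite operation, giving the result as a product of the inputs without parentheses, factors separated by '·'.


y1 · y2 · y4 · y3

The m-tree's shape is irrelevant; the y-reading-order decides.
(y2 · y4) flattens to y2 · y4
(y1 · (y2 · y4)) flattens to y1 · y2 · y4
((y1 · (y2 · y4)) · y3) flattens to y1 · y2 · y4 · y3


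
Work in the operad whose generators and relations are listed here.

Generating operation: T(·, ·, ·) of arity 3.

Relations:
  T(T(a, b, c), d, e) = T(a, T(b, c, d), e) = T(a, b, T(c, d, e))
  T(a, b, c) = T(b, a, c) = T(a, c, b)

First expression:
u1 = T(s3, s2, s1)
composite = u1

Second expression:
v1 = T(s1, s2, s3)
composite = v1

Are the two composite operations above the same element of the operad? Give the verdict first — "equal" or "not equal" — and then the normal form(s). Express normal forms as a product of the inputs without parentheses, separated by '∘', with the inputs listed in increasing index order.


equal; both compose to s1 ∘ s2 ∘ s3

The first composite normalizes to s1 ∘ s2 ∘ s3
The second composite normalizes to s1 ∘ s2 ∘ s3
Identical normal forms: equal.


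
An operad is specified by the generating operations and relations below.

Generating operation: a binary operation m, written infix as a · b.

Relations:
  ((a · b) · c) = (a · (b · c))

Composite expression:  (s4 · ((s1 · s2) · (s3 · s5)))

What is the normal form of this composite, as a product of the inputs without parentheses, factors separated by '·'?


s4 · s1 · s2 · s3 · s5

Under associativity of m, the answer is the s's in reading order.
(s1 · s2) unparenthesizes to s1 · s2
(s3 · s5) unparenthesizes to s3 · s5
((s1 · s2) · (s3 · s5)) unparenthesizes to s1 · s2 · s3 · s5
(s4 · ((s1 · s2) · (s3 · s5))) unparenthesizes to s4 · s1 · s2 · s3 · s5


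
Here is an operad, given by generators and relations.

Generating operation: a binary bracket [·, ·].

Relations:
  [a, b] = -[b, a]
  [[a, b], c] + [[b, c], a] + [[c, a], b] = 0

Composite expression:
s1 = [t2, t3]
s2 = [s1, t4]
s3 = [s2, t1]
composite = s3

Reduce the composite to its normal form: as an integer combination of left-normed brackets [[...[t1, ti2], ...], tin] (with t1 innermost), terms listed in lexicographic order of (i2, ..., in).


-[[[t1, t2], t3], t4] + [[[t1, t3], t2], t4] + [[[t1, t4], t2], t3] - [[[t1, t4], t3], t2]


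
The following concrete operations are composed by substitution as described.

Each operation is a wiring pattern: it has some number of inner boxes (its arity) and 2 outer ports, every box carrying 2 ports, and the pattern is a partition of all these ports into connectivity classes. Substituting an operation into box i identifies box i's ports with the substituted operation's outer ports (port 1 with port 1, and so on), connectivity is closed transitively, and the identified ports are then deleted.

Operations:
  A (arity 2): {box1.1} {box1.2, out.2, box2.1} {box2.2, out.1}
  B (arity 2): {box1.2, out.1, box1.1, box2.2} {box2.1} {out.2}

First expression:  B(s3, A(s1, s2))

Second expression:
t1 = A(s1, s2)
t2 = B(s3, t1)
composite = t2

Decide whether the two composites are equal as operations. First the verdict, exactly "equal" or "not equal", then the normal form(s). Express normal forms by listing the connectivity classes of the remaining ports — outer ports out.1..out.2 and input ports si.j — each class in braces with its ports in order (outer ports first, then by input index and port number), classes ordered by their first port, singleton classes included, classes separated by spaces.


Normal form of the first expression: {out.1, s1.2, s2.1, s3.1, s3.2} {out.2} {s1.1} {s2.2}
Normal form of the second expression: {out.1, s1.2, s2.1, s3.1, s3.2} {out.2} {s1.1} {s2.2}
The forms coincide; equal.

equal — both sides give {out.1, s1.2, s2.1, s3.1, s3.2} {out.2} {s1.1} {s2.2}


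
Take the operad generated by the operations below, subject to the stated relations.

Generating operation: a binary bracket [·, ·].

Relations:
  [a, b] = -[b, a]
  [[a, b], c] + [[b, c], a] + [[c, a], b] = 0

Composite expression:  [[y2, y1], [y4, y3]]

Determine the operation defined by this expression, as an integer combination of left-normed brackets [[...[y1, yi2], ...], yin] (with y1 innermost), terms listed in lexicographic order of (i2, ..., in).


[[[y1, y2], y3], y4] - [[[y1, y2], y4], y3]

Skip Jacobi rewriting: expand, keep y1-initial words, read off terms.
Composite bracket: [[y2, y1], [y4, y3]]
Under [a, b] = ab - ba we get 8 signed associative words (2^3 = 8).
Collect the words opening with y1:
  word y1y2y3y4 has sign +1, contributing +[[[y1, y2], y3], y4]
  word y1y2y4y3 has sign -1, contributing -[[[y1, y2], y4], y3]


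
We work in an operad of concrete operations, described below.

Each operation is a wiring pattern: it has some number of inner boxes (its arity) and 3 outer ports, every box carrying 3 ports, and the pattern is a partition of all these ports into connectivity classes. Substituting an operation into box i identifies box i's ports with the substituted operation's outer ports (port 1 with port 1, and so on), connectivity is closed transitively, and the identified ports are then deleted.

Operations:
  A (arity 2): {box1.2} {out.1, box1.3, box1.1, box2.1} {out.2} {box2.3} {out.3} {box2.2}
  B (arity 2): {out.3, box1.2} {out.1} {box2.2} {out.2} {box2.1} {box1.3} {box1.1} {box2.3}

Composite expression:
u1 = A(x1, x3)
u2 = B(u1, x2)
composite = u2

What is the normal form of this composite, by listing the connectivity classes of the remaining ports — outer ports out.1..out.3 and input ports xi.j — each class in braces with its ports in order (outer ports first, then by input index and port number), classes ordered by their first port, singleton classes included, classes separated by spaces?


{out.1} {out.2} {out.3} {x1.1, x1.3, x3.1} {x1.2} {x2.1} {x2.2} {x2.3} {x3.2} {x3.3}

Treat the ports identified at B as solder joints: merge, then drop.
composing A on (x1, x3), with out.j its own outer ports: {out.1, x1.1, x1.3, x3.1} {out.2} {out.3} {x1.2} {x3.2} {x3.3}
composing B on (x1, x3, x2), with out.j its own outer ports: {out.1} {out.2} {out.3} {x1.1, x1.3, x3.1} {x1.2} {x2.1} {x2.2} {x2.3} {x3.2} {x3.3}


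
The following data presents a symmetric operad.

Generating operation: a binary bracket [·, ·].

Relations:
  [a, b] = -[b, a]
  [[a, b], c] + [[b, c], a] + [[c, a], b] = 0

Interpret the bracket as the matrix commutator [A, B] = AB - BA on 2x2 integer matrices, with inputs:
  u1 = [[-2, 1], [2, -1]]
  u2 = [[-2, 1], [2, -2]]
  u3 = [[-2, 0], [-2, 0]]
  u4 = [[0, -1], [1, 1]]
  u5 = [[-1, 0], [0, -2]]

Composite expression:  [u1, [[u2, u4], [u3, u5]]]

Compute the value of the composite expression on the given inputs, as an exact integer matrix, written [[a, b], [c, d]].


[u2, u4] = [[3, 1], [-2, -3]]
[u3, u5] = [[0, 0], [-2, 0]]
[[u2, u4], [u3, u5]] = [[-2, 0], [12, 2]]
[u1, [[u2, u4], [u3, u5]]] = [[12, 4], [4, -12]]

[[12, 4], [4, -12]]


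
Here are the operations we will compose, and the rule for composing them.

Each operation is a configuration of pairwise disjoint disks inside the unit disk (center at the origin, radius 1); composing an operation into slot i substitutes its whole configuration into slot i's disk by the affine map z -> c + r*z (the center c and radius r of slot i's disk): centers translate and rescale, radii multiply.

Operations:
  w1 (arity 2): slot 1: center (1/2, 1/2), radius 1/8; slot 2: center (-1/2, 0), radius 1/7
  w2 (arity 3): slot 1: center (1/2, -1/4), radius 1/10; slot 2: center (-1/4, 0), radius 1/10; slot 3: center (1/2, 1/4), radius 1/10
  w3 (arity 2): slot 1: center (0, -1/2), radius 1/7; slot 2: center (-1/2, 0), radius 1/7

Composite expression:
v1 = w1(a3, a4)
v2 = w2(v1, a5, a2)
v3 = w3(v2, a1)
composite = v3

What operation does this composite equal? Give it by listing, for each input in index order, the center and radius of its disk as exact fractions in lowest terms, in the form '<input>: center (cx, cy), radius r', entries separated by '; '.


a1: center (-1/2, 0), radius 1/7; a2: center (1/14, -13/28), radius 1/70; a3: center (11/140, -37/70), radius 1/560; a4: center (9/140, -15/28), radius 1/490; a5: center (-1/28, -1/2), radius 1/70

Only the slot chain above each a matters under w3; compose those maps.
a3 passes through 3 substitutions, ending at center (11/140, -37/70), radius 1/560
a4 passes through 3 substitutions, ending at center (9/140, -15/28), radius 1/490
a5 passes through 2 substitutions, ending at center (-1/28, -1/2), radius 1/70
a2 passes through 2 substitutions, ending at center (1/14, -13/28), radius 1/70
a1 passes through 1 substitution, ending at center (-1/2, 0), radius 1/7


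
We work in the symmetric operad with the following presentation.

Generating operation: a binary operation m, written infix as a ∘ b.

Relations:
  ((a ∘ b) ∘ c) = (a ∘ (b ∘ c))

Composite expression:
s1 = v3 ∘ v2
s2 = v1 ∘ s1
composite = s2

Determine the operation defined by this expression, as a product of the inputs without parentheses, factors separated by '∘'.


Under associativity of m, the answer is the v's in reading order.
(v3 ∘ v2) reduces to v3 ∘ v2
(v1 ∘ (v3 ∘ v2)) reduces to v1 ∘ v3 ∘ v2

v1 ∘ v3 ∘ v2


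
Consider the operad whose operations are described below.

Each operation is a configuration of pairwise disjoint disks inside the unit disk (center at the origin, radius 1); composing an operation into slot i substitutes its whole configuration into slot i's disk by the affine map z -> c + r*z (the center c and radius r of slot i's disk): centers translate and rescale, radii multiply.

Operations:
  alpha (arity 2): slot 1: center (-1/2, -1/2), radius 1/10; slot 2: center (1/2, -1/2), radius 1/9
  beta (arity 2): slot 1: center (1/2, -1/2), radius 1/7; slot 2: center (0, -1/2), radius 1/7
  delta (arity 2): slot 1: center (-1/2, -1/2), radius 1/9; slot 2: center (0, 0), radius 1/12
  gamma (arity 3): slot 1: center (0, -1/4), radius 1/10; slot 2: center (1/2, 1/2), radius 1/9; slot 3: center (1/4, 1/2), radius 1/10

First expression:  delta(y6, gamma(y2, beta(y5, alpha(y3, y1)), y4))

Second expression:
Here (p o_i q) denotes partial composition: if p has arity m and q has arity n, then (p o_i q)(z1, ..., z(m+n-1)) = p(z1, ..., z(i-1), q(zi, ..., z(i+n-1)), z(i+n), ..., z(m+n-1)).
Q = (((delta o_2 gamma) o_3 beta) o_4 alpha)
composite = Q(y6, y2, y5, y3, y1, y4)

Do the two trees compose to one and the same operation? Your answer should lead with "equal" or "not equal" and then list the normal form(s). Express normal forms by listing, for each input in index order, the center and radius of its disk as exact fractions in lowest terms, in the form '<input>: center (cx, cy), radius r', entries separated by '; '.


equal; the common form is y1: center (8/189, 55/1512), radius 1/6804; y2: center (0, -1/48), radius 1/120; y3: center (31/756, 55/1512), radius 1/7560; y4: center (1/48, 1/24), radius 1/120; y5: center (5/108, 1/27), radius 1/756; y6: center (-1/2, -1/2), radius 1/9

The first expression, normalized: y1: center (8/189, 55/1512), radius 1/6804; y2: center (0, -1/48), radius 1/120; y3: center (31/756, 55/1512), radius 1/7560; y4: center (1/48, 1/24), radius 1/120; y5: center (5/108, 1/27), radius 1/756; y6: center (-1/2, -1/2), radius 1/9
The second expression, normalized: y1: center (8/189, 55/1512), radius 1/6804; y2: center (0, -1/48), radius 1/120; y3: center (31/756, 55/1512), radius 1/7560; y4: center (1/48, 1/24), radius 1/120; y5: center (5/108, 1/27), radius 1/756; y6: center (-1/2, -1/2), radius 1/9
Identical normal forms: equal.


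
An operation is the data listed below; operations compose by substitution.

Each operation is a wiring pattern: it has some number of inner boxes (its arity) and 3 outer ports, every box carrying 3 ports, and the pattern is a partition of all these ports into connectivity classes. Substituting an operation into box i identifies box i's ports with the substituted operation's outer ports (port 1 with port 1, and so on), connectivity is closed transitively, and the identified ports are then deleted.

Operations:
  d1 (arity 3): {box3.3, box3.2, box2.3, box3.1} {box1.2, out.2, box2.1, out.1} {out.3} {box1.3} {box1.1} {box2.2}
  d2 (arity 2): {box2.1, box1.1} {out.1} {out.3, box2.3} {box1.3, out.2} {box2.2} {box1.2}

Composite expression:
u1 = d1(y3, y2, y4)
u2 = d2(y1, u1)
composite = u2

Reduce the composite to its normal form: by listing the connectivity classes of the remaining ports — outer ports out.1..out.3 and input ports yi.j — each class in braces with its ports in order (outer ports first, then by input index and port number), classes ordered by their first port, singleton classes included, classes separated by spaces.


{out.1} {out.2, y1.3} {out.3} {y1.1, y2.1, y3.2} {y1.2} {y2.2} {y2.3, y4.1, y4.2, y4.3} {y3.1} {y3.3}


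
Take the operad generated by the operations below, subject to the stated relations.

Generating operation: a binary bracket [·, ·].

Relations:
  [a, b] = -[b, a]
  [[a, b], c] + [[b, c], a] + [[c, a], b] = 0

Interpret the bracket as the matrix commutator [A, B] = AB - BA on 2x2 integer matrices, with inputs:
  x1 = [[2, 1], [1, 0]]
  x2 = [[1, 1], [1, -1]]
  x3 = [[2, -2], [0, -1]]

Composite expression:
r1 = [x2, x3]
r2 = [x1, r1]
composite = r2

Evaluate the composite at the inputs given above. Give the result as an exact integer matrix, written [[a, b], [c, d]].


[[10, -18], [-2, -10]]


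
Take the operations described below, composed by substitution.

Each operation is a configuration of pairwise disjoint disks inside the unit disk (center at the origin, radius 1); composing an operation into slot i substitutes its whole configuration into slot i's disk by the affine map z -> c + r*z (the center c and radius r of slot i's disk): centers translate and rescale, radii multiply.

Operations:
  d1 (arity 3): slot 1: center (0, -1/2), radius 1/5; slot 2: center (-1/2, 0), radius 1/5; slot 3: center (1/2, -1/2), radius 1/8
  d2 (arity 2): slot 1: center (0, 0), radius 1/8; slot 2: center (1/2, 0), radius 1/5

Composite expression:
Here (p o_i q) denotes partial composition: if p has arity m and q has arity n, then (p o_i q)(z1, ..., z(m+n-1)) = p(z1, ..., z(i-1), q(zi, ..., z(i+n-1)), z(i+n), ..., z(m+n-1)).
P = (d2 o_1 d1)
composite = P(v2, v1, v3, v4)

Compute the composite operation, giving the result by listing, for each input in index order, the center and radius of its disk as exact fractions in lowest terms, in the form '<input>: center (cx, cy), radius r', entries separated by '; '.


v1: center (-1/16, 0), radius 1/40; v2: center (0, -1/16), radius 1/40; v3: center (1/16, -1/16), radius 1/64; v4: center (1/2, 0), radius 1/5


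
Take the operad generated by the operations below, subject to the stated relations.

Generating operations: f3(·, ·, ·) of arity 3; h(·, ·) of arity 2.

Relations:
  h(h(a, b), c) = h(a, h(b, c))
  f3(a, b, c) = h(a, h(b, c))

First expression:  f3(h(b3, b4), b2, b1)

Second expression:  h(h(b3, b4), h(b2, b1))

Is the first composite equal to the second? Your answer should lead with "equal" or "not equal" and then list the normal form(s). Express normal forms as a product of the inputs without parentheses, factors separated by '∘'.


equal — both sides give b3 ∘ b4 ∘ b2 ∘ b1

In normal form, the first expression is b3 ∘ b4 ∘ b2 ∘ b1
In normal form, the second expression is b3 ∘ b4 ∘ b2 ∘ b1
Identical normal forms: equal.


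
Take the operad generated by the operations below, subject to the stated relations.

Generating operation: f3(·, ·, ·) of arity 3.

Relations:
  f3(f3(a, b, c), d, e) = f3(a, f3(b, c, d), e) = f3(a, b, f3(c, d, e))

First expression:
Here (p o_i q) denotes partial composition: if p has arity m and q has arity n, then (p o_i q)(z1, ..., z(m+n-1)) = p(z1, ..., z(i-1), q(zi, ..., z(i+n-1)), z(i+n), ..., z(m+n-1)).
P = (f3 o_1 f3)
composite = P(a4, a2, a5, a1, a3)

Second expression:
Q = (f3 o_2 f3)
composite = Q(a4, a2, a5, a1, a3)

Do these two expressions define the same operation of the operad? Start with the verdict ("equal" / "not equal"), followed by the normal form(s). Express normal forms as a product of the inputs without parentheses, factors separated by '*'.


equal — both sides give a4 * a2 * a5 * a1 * a3

The first expression, normalized: a4 * a2 * a5 * a1 * a3
The second expression, normalized: a4 * a2 * a5 * a1 * a3
The normal forms match — equal.


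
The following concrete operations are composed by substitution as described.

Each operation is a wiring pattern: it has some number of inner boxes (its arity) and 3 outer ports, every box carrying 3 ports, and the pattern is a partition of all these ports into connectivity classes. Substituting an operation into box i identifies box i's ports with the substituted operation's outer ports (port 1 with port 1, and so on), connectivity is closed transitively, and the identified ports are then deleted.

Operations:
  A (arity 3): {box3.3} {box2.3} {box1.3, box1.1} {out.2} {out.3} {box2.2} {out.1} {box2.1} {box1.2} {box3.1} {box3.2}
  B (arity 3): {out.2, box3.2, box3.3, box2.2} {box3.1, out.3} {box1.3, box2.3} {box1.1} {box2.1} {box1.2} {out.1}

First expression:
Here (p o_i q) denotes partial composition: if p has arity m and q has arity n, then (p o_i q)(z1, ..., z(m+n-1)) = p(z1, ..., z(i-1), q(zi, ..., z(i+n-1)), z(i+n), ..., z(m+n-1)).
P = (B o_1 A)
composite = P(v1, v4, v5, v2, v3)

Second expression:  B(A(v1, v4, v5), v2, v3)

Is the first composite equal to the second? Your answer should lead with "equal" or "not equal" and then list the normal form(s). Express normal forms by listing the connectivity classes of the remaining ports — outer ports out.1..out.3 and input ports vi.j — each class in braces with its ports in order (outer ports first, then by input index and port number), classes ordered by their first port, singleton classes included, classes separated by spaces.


The first composite normalizes to {out.1} {out.2, v2.2, v3.2, v3.3} {out.3, v3.1} {v1.1, v1.3} {v1.2} {v2.1} {v2.3} {v4.1} {v4.2} {v4.3} {v5.1} {v5.2} {v5.3}
The second composite normalizes to {out.1} {out.2, v2.2, v3.2, v3.3} {out.3, v3.1} {v1.1, v1.3} {v1.2} {v2.1} {v2.3} {v4.1} {v4.2} {v4.3} {v5.1} {v5.2} {v5.3}
Both agree, so they are equal.

equal — both sides give {out.1} {out.2, v2.2, v3.2, v3.3} {out.3, v3.1} {v1.1, v1.3} {v1.2} {v2.1} {v2.3} {v4.1} {v4.2} {v4.3} {v5.1} {v5.2} {v5.3}


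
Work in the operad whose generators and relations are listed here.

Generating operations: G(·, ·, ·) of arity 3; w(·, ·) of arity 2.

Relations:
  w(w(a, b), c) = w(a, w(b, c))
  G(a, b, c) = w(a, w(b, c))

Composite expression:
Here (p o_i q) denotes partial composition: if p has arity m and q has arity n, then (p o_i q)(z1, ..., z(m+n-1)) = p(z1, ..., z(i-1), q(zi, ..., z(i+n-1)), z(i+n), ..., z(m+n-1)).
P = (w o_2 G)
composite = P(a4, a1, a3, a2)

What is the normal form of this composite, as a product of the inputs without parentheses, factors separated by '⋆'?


All parenthesizations of w agree; list the a-inputs left to right.
G(a1, a3, a2) collapses to a1 ⋆ a3 ⋆ a2
w(a4, G(a1, a3, a2)) collapses to a4 ⋆ a1 ⋆ a3 ⋆ a2

a4 ⋆ a1 ⋆ a3 ⋆ a2


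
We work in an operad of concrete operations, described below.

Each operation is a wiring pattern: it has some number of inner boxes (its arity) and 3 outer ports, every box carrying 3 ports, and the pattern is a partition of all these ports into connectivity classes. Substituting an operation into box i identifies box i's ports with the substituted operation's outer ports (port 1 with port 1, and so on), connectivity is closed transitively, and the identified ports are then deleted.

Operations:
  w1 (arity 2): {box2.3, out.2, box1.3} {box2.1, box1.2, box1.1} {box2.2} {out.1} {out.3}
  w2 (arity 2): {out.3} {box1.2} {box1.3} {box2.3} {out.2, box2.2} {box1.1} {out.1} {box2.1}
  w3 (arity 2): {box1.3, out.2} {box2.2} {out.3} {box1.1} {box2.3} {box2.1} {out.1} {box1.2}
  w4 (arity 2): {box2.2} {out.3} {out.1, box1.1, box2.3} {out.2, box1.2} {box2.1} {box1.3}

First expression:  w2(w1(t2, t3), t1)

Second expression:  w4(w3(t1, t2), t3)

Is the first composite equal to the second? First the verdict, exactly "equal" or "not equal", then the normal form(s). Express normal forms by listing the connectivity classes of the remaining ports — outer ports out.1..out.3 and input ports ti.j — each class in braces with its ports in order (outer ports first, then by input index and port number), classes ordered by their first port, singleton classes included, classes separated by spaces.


Reducing the first expression gives {out.1} {out.2, t1.2} {out.3} {t1.1} {t1.3} {t2.1, t2.2, t3.1} {t2.3, t3.3} {t3.2}
Reducing the second expression gives {out.1, t3.3} {out.2, t1.3} {out.3} {t1.1} {t1.2} {t2.1} {t2.2} {t2.3} {t3.1} {t3.2}
The normal forms differ: not equal.

not equal; the first gives {out.1} {out.2, t1.2} {out.3} {t1.1} {t1.3} {t2.1, t2.2, t3.1} {t2.3, t3.3} {t3.2} and the second {out.1, t3.3} {out.2, t1.3} {out.3} {t1.1} {t1.2} {t2.1} {t2.2} {t2.3} {t3.1} {t3.2}
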